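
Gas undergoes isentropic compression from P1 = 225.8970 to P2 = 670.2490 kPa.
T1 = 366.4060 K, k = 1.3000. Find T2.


(k-1)/k = 0.2308
(P2/P1)^exp = 1.2853
T2 = 366.4060 * 1.2853 = 470.9348 K

470.9348 K


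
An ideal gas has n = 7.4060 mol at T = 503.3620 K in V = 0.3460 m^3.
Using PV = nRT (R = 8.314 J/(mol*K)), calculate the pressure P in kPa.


P = nRT/V = 7.4060 * 8.314 * 503.3620 / 0.3460
= 30993.7521 / 0.3460 = 89577.3181 Pa = 89.5773 kPa

89.5773 kPa


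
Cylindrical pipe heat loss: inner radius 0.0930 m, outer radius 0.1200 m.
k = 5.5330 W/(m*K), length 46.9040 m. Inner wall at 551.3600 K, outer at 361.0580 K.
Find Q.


dT = 190.3020 K
ln(ro/ri) = 0.2549
Q = 2*pi*5.5330*46.9040*190.3020 / 0.2549 = 1217410.7771 W

1217410.7771 W


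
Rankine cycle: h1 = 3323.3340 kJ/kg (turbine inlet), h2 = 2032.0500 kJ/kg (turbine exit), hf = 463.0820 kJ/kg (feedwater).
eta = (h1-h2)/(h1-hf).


W = 1291.2840 kJ/kg
Q_in = 2860.2520 kJ/kg
eta = 0.4515 = 45.1458%

eta = 45.1458%


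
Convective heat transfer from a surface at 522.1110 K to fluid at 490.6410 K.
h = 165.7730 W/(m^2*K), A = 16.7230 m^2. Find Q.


dT = 31.4700 K
Q = 165.7730 * 16.7230 * 31.4700 = 87241.8225 W

87241.8225 W


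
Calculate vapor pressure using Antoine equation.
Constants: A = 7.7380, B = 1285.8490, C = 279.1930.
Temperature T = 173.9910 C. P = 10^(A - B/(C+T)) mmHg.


C+T = 453.1840
B/(C+T) = 2.8374
log10(P) = 7.7380 - 2.8374 = 4.9006
P = 10^4.9006 = 79548.8161 mmHg

79548.8161 mmHg


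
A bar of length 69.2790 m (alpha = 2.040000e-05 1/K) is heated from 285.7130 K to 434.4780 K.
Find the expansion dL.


dT = 148.7650 K
dL = 2.040000e-05 * 69.2790 * 148.7650 = 0.210248 m
L_final = 69.489248 m

dL = 0.210248 m


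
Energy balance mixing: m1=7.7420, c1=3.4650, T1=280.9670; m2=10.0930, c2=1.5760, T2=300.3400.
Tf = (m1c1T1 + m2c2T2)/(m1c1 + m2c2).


num = 12314.6078
den = 42.7326
Tf = 288.1783 K

288.1783 K


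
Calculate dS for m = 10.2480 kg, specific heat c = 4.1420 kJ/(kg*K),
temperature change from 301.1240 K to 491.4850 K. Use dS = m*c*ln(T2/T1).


T2/T1 = 1.6322
ln(T2/T1) = 0.4899
dS = 10.2480 * 4.1420 * 0.4899 = 20.7953 kJ/K

20.7953 kJ/K


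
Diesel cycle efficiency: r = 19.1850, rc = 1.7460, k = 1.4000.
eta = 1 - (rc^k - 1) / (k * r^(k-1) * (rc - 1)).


r^(k-1) = 3.2598
rc^k = 2.1820
eta = 0.6528 = 65.2800%

65.2800%


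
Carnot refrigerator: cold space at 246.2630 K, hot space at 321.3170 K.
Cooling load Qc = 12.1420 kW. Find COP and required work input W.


COP = 246.2630 / 75.0540 = 3.2811
W = 12.1420 / 3.2811 = 3.7005 kW

COP = 3.2811, W = 3.7005 kW


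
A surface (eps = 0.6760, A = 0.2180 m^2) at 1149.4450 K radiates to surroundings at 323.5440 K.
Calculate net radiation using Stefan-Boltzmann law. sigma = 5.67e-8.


T^4 = 1.7456e+12
Tsurr^4 = 1.0958e+10
Q = 0.6760 * 5.67e-8 * 0.2180 * 1.7347e+12 = 14494.5318 W

14494.5318 W


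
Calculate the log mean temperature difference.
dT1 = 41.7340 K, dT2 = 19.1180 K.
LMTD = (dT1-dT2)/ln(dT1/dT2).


dT1/dT2 = 2.1830
ln(dT1/dT2) = 0.7807
LMTD = 22.6160 / 0.7807 = 28.9694 K

28.9694 K


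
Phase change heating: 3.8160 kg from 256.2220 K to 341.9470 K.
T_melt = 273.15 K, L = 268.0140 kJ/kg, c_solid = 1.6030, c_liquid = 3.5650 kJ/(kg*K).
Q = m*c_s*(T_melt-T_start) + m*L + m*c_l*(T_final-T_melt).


Q1 (sensible, solid) = 3.8160 * 1.6030 * 16.9280 = 103.5494 kJ
Q2 (latent) = 3.8160 * 268.0140 = 1022.7414 kJ
Q3 (sensible, liquid) = 3.8160 * 3.5650 * 68.7970 = 935.9171 kJ
Q_total = 2062.2080 kJ

2062.2080 kJ


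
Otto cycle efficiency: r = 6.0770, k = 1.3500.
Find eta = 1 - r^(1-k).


r^(k-1) = 1.8806
eta = 1 - 1/1.8806 = 0.4682 = 46.8248%

46.8248%


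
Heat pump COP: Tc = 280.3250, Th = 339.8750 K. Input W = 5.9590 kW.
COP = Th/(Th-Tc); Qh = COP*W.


COP = 339.8750 / 59.5500 = 5.7074
Qh = 5.7074 * 5.9590 = 34.0103 kW

COP = 5.7074, Qh = 34.0103 kW


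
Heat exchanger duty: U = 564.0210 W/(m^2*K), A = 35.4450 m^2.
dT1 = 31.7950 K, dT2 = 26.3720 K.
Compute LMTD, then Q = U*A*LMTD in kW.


LMTD = 28.9990 K
Q = 564.0210 * 35.4450 * 28.9990 = 579740.7739 W = 579.7408 kW

579.7408 kW


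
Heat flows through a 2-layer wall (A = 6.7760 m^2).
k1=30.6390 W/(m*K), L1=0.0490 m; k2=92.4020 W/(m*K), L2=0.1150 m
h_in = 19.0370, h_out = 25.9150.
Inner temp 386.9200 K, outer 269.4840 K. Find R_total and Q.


R_conv_in = 1/(19.0370*6.7760) = 0.0078
R_1 = 0.0490/(30.6390*6.7760) = 0.0002
R_2 = 0.1150/(92.4020*6.7760) = 0.0002
R_conv_out = 1/(25.9150*6.7760) = 0.0057
R_total = 0.0139 K/W
Q = 117.4360 / 0.0139 = 8468.9177 W

R_total = 0.0139 K/W, Q = 8468.9177 W


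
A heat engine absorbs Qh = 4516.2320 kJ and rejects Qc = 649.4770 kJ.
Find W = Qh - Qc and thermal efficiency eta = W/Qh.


W = 4516.2320 - 649.4770 = 3866.7550 kJ
eta = 3866.7550 / 4516.2320 = 0.8562 = 85.6191%

W = 3866.7550 kJ, eta = 85.6191%


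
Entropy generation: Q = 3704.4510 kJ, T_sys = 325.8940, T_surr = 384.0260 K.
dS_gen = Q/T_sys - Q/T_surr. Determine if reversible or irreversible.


dS_sys = 3704.4510/325.8940 = 11.3670 kJ/K
dS_surr = -3704.4510/384.0260 = -9.6464 kJ/K
dS_gen = 11.3670 - 9.6464 = 1.7207 kJ/K (irreversible)

dS_gen = 1.7207 kJ/K, irreversible


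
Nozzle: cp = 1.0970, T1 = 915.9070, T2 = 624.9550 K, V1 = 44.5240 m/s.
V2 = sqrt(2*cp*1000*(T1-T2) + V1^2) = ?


dT = 290.9520 K
2*cp*1000*dT = 638348.6880
V1^2 = 1982.3866
V2 = sqrt(640331.0746) = 800.2069 m/s

800.2069 m/s


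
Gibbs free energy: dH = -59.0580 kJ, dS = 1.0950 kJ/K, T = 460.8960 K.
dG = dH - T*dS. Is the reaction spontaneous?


T*dS = 460.8960 * 1.0950 = 504.6811 kJ
dG = -59.0580 - 504.6811 = -563.7391 kJ (spontaneous)

dG = -563.7391 kJ, spontaneous


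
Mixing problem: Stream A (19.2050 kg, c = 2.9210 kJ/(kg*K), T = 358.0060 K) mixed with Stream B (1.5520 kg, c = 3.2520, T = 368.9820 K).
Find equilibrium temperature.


num = 21945.6413
den = 61.1449
Tf = 358.9120 K

358.9120 K


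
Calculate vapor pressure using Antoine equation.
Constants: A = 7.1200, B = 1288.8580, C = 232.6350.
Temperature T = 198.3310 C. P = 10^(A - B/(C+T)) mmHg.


C+T = 430.9660
B/(C+T) = 2.9906
log10(P) = 7.1200 - 2.9906 = 4.1294
P = 10^4.1294 = 13470.2076 mmHg

13470.2076 mmHg


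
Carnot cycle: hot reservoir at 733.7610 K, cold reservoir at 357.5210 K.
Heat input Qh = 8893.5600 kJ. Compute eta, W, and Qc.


eta = 1 - 357.5210/733.7610 = 0.5128
W = 0.5128 * 8893.5600 = 4560.2219 kJ
Qc = 8893.5600 - 4560.2219 = 4333.3381 kJ

eta = 51.2756%, W = 4560.2219 kJ, Qc = 4333.3381 kJ


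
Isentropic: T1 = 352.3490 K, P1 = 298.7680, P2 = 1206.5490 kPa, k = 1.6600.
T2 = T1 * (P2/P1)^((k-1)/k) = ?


(k-1)/k = 0.3976
(P2/P1)^exp = 1.7419
T2 = 352.3490 * 1.7419 = 613.7573 K

613.7573 K


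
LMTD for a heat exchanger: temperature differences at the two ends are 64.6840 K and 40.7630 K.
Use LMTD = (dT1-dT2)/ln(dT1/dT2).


dT1/dT2 = 1.5868
ln(dT1/dT2) = 0.4617
LMTD = 23.9210 / 0.4617 = 51.8063 K

51.8063 K


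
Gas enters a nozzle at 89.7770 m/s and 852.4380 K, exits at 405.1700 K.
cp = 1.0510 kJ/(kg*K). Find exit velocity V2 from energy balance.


dT = 447.2680 K
2*cp*1000*dT = 940157.3360
V1^2 = 8059.9097
V2 = sqrt(948217.2457) = 973.7645 m/s

973.7645 m/s


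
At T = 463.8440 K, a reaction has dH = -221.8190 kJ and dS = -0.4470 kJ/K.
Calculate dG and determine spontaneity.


T*dS = 463.8440 * -0.4470 = -207.3383 kJ
dG = -221.8190 + 207.3383 = -14.4807 kJ (spontaneous)

dG = -14.4807 kJ, spontaneous


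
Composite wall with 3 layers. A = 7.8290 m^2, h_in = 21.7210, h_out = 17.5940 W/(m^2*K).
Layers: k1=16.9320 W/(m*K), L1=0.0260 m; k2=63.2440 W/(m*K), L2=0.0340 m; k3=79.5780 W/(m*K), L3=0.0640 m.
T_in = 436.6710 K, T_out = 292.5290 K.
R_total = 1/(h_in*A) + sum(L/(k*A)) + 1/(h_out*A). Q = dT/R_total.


R_conv_in = 1/(21.7210*7.8290) = 0.0059
R_1 = 0.0260/(16.9320*7.8290) = 0.0002
R_2 = 0.0340/(63.2440*7.8290) = 6.8668e-05
R_3 = 0.0640/(79.5780*7.8290) = 0.0001
R_conv_out = 1/(17.5940*7.8290) = 0.0073
R_total = 0.0135 K/W
Q = 144.1420 / 0.0135 = 10670.9405 W

R_total = 0.0135 K/W, Q = 10670.9405 W


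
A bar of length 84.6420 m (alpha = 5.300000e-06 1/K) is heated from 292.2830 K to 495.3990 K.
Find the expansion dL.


dT = 203.1160 K
dL = 5.300000e-06 * 84.6420 * 203.1160 = 0.091118 m
L_final = 84.733118 m

dL = 0.091118 m


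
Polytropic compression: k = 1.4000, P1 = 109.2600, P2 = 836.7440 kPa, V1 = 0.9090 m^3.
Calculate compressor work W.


(k-1)/k = 0.2857
(P2/P1)^exp = 1.7890
W = 3.5000 * 109.2600 * 0.9090 * (1.7890 - 1) = 274.2629 kJ

274.2629 kJ


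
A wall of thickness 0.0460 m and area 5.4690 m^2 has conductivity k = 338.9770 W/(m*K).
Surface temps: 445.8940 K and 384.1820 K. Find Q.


dT = 61.7120 K
Q = 338.9770 * 5.4690 * 61.7120 / 0.0460 = 2487081.0875 W

2487081.0875 W


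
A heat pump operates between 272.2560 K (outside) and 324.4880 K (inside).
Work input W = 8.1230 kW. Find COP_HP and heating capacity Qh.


COP = 324.4880 / 52.2320 = 6.2124
Qh = 6.2124 * 8.1230 = 50.4636 kW

COP = 6.2124, Qh = 50.4636 kW


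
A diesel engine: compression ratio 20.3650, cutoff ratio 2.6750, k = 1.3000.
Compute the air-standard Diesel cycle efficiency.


r^(k-1) = 2.4698
rc^k = 3.5935
eta = 0.5178 = 51.7755%

51.7755%


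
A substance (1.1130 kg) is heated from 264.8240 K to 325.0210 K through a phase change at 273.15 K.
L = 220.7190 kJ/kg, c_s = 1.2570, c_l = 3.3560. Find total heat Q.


Q1 (sensible, solid) = 1.1130 * 1.2570 * 8.3260 = 11.6484 kJ
Q2 (latent) = 1.1130 * 220.7190 = 245.6602 kJ
Q3 (sensible, liquid) = 1.1130 * 3.3560 * 51.8710 = 193.7500 kJ
Q_total = 451.0587 kJ

451.0587 kJ


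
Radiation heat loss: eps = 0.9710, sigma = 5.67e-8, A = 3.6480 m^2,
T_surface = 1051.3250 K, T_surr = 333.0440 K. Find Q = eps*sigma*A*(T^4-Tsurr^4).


T^4 = 1.2217e+12
Tsurr^4 = 1.2303e+10
Q = 0.9710 * 5.67e-8 * 3.6480 * 1.2094e+12 = 242889.7996 W

242889.7996 W


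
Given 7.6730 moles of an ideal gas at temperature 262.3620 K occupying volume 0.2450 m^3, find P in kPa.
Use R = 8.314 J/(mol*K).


P = nRT/V = 7.6730 * 8.314 * 262.3620 / 0.2450
= 16736.9435 / 0.2450 = 68314.0553 Pa = 68.3141 kPa

68.3141 kPa


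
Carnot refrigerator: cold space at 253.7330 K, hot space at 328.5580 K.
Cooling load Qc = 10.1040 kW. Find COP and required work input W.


COP = 253.7330 / 74.8250 = 3.3910
W = 10.1040 / 3.3910 = 2.9796 kW

COP = 3.3910, W = 2.9796 kW


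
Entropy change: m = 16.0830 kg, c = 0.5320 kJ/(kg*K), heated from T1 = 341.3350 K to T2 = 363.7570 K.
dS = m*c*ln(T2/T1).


T2/T1 = 1.0657
ln(T2/T1) = 0.0636
dS = 16.0830 * 0.5320 * 0.0636 = 0.5444 kJ/K

0.5444 kJ/K


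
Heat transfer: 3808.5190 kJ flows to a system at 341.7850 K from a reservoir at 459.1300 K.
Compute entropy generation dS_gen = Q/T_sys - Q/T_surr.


dS_sys = 3808.5190/341.7850 = 11.1430 kJ/K
dS_surr = -3808.5190/459.1300 = -8.2951 kJ/K
dS_gen = 11.1430 - 8.2951 = 2.8479 kJ/K (irreversible)

dS_gen = 2.8479 kJ/K, irreversible


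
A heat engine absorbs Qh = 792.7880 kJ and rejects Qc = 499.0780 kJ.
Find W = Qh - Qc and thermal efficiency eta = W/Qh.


W = 792.7880 - 499.0780 = 293.7100 kJ
eta = 293.7100 / 792.7880 = 0.3705 = 37.0477%

W = 293.7100 kJ, eta = 37.0477%


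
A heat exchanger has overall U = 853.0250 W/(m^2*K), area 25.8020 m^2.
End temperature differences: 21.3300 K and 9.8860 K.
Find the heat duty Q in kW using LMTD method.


LMTD = 14.8818 K
Q = 853.0250 * 25.8020 * 14.8818 = 327543.8956 W = 327.5439 kW

327.5439 kW


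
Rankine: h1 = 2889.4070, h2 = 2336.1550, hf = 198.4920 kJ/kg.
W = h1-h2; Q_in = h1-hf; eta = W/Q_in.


W = 553.2520 kJ/kg
Q_in = 2690.9150 kJ/kg
eta = 0.2056 = 20.5600%

eta = 20.5600%


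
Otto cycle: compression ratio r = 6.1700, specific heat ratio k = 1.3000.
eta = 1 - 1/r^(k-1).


r^(k-1) = 1.7262
eta = 1 - 1/1.7262 = 0.4207 = 42.0685%

42.0685%


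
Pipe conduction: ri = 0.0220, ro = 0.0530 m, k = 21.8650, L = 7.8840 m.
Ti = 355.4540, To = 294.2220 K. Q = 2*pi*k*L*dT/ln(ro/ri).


dT = 61.2320 K
ln(ro/ri) = 0.8792
Q = 2*pi*21.8650*7.8840*61.2320 / 0.8792 = 75429.6861 W

75429.6861 W


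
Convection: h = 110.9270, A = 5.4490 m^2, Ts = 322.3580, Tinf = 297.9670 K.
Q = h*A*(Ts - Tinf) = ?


dT = 24.3910 K
Q = 110.9270 * 5.4490 * 24.3910 = 14742.9259 W

14742.9259 W


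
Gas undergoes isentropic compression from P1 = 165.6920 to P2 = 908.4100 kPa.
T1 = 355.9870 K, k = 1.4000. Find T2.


(k-1)/k = 0.2857
(P2/P1)^exp = 1.6261
T2 = 355.9870 * 1.6261 = 578.8571 K

578.8571 K


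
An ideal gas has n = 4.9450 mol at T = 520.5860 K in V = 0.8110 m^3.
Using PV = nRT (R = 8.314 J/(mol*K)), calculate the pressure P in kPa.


P = nRT/V = 4.9450 * 8.314 * 520.5860 / 0.8110
= 21402.7117 / 0.8110 = 26390.5199 Pa = 26.3905 kPa

26.3905 kPa


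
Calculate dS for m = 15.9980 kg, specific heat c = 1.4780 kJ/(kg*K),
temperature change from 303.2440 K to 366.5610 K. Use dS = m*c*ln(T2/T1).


T2/T1 = 1.2088
ln(T2/T1) = 0.1896
dS = 15.9980 * 1.4780 * 0.1896 = 4.4837 kJ/K

4.4837 kJ/K


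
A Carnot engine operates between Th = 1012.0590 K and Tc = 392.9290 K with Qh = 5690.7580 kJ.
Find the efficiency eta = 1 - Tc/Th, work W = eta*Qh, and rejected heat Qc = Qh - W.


eta = 1 - 392.9290/1012.0590 = 0.6118
W = 0.6118 * 5690.7580 = 3481.3376 kJ
Qc = 5690.7580 - 3481.3376 = 2209.4204 kJ

eta = 61.1753%, W = 3481.3376 kJ, Qc = 2209.4204 kJ


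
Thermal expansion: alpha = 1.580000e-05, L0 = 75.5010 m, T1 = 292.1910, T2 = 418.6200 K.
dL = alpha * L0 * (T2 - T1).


dT = 126.4290 K
dL = 1.580000e-05 * 75.5010 * 126.4290 = 0.150819 m
L_final = 75.651819 m

dL = 0.150819 m


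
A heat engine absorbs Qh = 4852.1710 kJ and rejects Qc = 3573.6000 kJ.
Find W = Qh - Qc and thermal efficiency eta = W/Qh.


W = 4852.1710 - 3573.6000 = 1278.5710 kJ
eta = 1278.5710 / 4852.1710 = 0.2635 = 26.3505%

W = 1278.5710 kJ, eta = 26.3505%


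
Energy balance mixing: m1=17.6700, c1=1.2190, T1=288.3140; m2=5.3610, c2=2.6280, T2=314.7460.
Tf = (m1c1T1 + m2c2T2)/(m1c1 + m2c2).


num = 10644.5702
den = 35.6284
Tf = 298.7661 K

298.7661 K


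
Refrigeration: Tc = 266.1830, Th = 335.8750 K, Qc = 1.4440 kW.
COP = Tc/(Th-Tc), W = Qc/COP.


COP = 266.1830 / 69.6920 = 3.8194
W = 1.4440 / 3.8194 = 0.3781 kW

COP = 3.8194, W = 0.3781 kW


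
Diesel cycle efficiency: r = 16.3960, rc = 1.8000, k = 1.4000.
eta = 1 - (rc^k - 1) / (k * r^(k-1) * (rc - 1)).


r^(k-1) = 3.0612
rc^k = 2.2771
eta = 0.6275 = 62.7513%

62.7513%


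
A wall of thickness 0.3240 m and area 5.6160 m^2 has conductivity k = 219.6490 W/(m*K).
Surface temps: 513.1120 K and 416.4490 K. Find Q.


dT = 96.6630 K
Q = 219.6490 * 5.6160 * 96.6630 / 0.3240 = 368020.1423 W

368020.1423 W


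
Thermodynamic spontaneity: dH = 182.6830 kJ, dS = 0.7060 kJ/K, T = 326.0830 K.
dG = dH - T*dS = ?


T*dS = 326.0830 * 0.7060 = 230.2146 kJ
dG = 182.6830 - 230.2146 = -47.5316 kJ (spontaneous)

dG = -47.5316 kJ, spontaneous


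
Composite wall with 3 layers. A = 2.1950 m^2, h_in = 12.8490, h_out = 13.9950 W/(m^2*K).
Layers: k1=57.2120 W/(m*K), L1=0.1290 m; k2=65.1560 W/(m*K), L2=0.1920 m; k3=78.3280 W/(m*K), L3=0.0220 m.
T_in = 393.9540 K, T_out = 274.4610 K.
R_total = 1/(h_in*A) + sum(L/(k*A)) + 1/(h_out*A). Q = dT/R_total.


R_conv_in = 1/(12.8490*2.1950) = 0.0355
R_1 = 0.1290/(57.2120*2.1950) = 0.0010
R_2 = 0.1920/(65.1560*2.1950) = 0.0013
R_3 = 0.0220/(78.3280*2.1950) = 0.0001
R_conv_out = 1/(13.9950*2.1950) = 0.0326
R_total = 0.0705 K/W
Q = 119.4930 / 0.0705 = 1694.7601 W

R_total = 0.0705 K/W, Q = 1694.7601 W


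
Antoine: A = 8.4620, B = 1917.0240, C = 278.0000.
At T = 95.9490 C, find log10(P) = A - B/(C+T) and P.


C+T = 373.9490
B/(C+T) = 5.1264
log10(P) = 8.4620 - 5.1264 = 3.3356
P = 10^3.3356 = 2165.5505 mmHg

2165.5505 mmHg


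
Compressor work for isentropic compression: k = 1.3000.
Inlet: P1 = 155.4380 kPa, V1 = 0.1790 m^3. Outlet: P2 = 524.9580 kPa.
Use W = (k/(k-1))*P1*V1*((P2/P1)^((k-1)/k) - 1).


(k-1)/k = 0.2308
(P2/P1)^exp = 1.3243
W = 4.3333 * 155.4380 * 0.1790 * (1.3243 - 1) = 39.0968 kJ

39.0968 kJ


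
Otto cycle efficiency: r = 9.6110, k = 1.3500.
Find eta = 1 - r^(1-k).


r^(k-1) = 2.2078
eta = 1 - 1/2.2078 = 0.5471 = 54.7070%

54.7070%


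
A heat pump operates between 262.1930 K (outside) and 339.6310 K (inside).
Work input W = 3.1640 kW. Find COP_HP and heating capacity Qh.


COP = 339.6310 / 77.4380 = 4.3858
Qh = 4.3858 * 3.1640 = 13.8768 kW

COP = 4.3858, Qh = 13.8768 kW


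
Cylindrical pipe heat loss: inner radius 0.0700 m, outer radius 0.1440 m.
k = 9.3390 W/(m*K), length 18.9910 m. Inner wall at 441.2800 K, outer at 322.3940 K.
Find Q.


dT = 118.8860 K
ln(ro/ri) = 0.7213
Q = 2*pi*9.3390*18.9910*118.8860 / 0.7213 = 183667.3620 W

183667.3620 W


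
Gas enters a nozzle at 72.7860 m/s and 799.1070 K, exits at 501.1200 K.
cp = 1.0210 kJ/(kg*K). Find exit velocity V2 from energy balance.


dT = 297.9870 K
2*cp*1000*dT = 608489.4540
V1^2 = 5297.8018
V2 = sqrt(613787.2558) = 783.4458 m/s

783.4458 m/s


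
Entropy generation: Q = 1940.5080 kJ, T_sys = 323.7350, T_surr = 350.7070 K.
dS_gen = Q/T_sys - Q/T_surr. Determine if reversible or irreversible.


dS_sys = 1940.5080/323.7350 = 5.9941 kJ/K
dS_surr = -1940.5080/350.7070 = -5.5331 kJ/K
dS_gen = 5.9941 - 5.5331 = 0.4610 kJ/K (irreversible)

dS_gen = 0.4610 kJ/K, irreversible


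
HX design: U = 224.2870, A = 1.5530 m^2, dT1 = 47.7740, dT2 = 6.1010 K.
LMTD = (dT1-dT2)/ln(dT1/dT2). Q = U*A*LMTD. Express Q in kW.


LMTD = 20.2490 K
Q = 224.2870 * 1.5530 * 20.2490 = 7053.0808 W = 7.0531 kW

7.0531 kW


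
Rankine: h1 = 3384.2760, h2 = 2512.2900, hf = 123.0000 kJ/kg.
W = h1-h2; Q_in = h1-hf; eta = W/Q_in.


W = 871.9860 kJ/kg
Q_in = 3261.2760 kJ/kg
eta = 0.2674 = 26.7376%

eta = 26.7376%


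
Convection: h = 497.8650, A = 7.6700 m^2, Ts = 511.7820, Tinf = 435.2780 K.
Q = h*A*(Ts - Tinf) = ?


dT = 76.5040 K
Q = 497.8650 * 7.6700 * 76.5040 = 292140.0526 W

292140.0526 W


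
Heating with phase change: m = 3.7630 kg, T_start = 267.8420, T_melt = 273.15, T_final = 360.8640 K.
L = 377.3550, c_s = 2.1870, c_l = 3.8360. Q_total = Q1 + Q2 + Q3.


Q1 (sensible, solid) = 3.7630 * 2.1870 * 5.3080 = 43.6831 kJ
Q2 (latent) = 3.7630 * 377.3550 = 1419.9869 kJ
Q3 (sensible, liquid) = 3.7630 * 3.8360 * 87.7140 = 1266.1400 kJ
Q_total = 2729.8100 kJ

2729.8100 kJ


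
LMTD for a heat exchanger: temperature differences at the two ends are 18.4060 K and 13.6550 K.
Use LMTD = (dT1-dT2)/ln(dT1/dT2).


dT1/dT2 = 1.3479
ln(dT1/dT2) = 0.2986
LMTD = 4.7510 / 0.2986 = 15.9125 K

15.9125 K


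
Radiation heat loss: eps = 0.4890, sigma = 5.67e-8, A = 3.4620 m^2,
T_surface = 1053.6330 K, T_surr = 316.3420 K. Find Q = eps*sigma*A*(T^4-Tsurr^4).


T^4 = 1.2324e+12
Tsurr^4 = 1.0014e+10
Q = 0.4890 * 5.67e-8 * 3.4620 * 1.2224e+12 = 117336.4653 W

117336.4653 W


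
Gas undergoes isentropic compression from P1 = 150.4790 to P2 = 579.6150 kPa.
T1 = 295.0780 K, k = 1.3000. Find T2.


(k-1)/k = 0.2308
(P2/P1)^exp = 1.3651
T2 = 295.0780 * 1.3651 = 402.8005 K

402.8005 K


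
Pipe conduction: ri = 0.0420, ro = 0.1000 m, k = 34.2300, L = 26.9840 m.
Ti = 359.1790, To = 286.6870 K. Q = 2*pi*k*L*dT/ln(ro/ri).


dT = 72.4920 K
ln(ro/ri) = 0.8675
Q = 2*pi*34.2300*26.9840*72.4920 / 0.8675 = 484968.3647 W

484968.3647 W


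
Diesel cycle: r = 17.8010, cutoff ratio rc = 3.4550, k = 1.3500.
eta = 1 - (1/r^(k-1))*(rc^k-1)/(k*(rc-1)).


r^(k-1) = 2.7394
rc^k = 5.3322
eta = 0.5228 = 52.2838%

52.2838%


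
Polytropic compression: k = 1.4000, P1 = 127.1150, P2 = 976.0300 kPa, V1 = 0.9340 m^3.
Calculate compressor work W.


(k-1)/k = 0.2857
(P2/P1)^exp = 1.7903
W = 3.5000 * 127.1150 * 0.9340 * (1.7903 - 1) = 328.4132 kJ

328.4132 kJ


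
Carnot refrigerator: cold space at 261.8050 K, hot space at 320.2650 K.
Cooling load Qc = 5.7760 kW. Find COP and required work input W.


COP = 261.8050 / 58.4600 = 4.4784
W = 5.7760 / 4.4784 = 1.2898 kW

COP = 4.4784, W = 1.2898 kW


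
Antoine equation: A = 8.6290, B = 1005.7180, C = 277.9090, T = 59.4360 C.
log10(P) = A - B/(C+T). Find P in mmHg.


C+T = 337.3450
B/(C+T) = 2.9813
log10(P) = 8.6290 - 2.9813 = 5.6477
P = 10^5.6477 = 444350.4629 mmHg

444350.4629 mmHg


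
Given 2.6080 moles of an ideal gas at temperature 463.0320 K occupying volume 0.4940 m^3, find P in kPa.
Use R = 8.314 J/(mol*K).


P = nRT/V = 2.6080 * 8.314 * 463.0320 / 0.4940
= 10039.8821 / 0.4940 = 20323.6480 Pa = 20.3236 kPa

20.3236 kPa


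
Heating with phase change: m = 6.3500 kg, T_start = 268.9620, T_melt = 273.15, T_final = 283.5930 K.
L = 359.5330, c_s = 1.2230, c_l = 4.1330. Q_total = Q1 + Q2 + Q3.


Q1 (sensible, solid) = 6.3500 * 1.2230 * 4.1880 = 32.5242 kJ
Q2 (latent) = 6.3500 * 359.5330 = 2283.0345 kJ
Q3 (sensible, liquid) = 6.3500 * 4.1330 * 10.4430 = 274.0718 kJ
Q_total = 2589.6306 kJ

2589.6306 kJ


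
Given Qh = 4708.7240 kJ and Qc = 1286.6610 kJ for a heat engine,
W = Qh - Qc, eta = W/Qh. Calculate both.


W = 4708.7240 - 1286.6610 = 3422.0630 kJ
eta = 3422.0630 / 4708.7240 = 0.7267 = 72.6750%

W = 3422.0630 kJ, eta = 72.6750%


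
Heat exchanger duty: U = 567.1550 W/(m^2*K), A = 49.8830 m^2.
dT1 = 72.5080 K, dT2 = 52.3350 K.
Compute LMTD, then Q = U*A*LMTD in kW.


LMTD = 61.8744 K
Q = 567.1550 * 49.8830 * 61.8744 = 1750512.4596 W = 1750.5125 kW

1750.5125 kW


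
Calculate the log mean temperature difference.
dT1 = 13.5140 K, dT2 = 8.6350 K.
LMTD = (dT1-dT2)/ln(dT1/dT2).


dT1/dT2 = 1.5650
ln(dT1/dT2) = 0.4479
LMTD = 4.8790 / 0.4479 = 10.8930 K

10.8930 K


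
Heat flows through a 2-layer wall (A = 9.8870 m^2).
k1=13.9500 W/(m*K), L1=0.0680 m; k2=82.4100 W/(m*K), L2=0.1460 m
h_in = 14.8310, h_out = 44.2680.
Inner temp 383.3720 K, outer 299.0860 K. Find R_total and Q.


R_conv_in = 1/(14.8310*9.8870) = 0.0068
R_1 = 0.0680/(13.9500*9.8870) = 0.0005
R_2 = 0.1460/(82.4100*9.8870) = 0.0002
R_conv_out = 1/(44.2680*9.8870) = 0.0023
R_total = 0.0098 K/W
Q = 84.2860 / 0.0098 = 8621.1124 W

R_total = 0.0098 K/W, Q = 8621.1124 W


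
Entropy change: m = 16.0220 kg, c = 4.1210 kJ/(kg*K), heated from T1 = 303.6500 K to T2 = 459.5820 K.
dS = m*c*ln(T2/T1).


T2/T1 = 1.5135
ln(T2/T1) = 0.4144
dS = 16.0220 * 4.1210 * 0.4144 = 27.3642 kJ/K

27.3642 kJ/K


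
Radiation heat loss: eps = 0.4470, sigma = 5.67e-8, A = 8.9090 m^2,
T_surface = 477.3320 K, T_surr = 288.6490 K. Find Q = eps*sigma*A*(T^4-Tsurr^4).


T^4 = 5.1914e+10
Tsurr^4 = 6.9419e+09
Q = 0.4470 * 5.67e-8 * 8.9090 * 4.4972e+10 = 10154.5287 W

10154.5287 W


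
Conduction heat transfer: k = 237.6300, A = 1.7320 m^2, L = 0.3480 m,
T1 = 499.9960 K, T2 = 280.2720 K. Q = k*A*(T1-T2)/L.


dT = 219.7240 K
Q = 237.6300 * 1.7320 * 219.7240 / 0.3480 = 259864.7714 W

259864.7714 W


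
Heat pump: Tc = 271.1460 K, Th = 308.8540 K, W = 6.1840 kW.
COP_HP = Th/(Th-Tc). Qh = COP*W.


COP = 308.8540 / 37.7080 = 8.1907
Qh = 8.1907 * 6.1840 = 50.6511 kW

COP = 8.1907, Qh = 50.6511 kW


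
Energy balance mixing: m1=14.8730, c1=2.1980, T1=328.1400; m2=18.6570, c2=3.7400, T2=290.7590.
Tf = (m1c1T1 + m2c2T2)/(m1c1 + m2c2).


num = 31015.5199
den = 102.4680
Tf = 302.6848 K

302.6848 K


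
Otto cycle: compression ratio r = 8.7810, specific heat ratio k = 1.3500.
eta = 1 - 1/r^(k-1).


r^(k-1) = 2.1391
eta = 1 - 1/2.1391 = 0.5325 = 53.2524%

53.2524%


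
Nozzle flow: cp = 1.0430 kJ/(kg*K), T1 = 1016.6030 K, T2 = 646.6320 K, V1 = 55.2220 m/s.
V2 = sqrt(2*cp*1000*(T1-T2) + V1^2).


dT = 369.9710 K
2*cp*1000*dT = 771759.5060
V1^2 = 3049.4693
V2 = sqrt(774808.9753) = 880.2323 m/s

880.2323 m/s


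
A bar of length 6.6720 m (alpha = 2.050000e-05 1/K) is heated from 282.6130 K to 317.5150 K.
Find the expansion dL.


dT = 34.9020 K
dL = 2.050000e-05 * 6.6720 * 34.9020 = 0.004774 m
L_final = 6.676774 m

dL = 0.004774 m


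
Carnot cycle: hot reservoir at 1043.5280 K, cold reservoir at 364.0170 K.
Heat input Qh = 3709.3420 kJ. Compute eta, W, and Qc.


eta = 1 - 364.0170/1043.5280 = 0.6512
W = 0.6512 * 3709.3420 = 2415.4011 kJ
Qc = 3709.3420 - 2415.4011 = 1293.9409 kJ

eta = 65.1167%, W = 2415.4011 kJ, Qc = 1293.9409 kJ


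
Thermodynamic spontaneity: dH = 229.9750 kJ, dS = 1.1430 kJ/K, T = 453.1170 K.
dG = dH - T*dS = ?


T*dS = 453.1170 * 1.1430 = 517.9127 kJ
dG = 229.9750 - 517.9127 = -287.9377 kJ (spontaneous)

dG = -287.9377 kJ, spontaneous


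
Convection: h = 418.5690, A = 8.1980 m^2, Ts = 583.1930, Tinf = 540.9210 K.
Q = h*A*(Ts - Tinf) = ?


dT = 42.2720 K
Q = 418.5690 * 8.1980 * 42.2720 = 145053.3524 W

145053.3524 W


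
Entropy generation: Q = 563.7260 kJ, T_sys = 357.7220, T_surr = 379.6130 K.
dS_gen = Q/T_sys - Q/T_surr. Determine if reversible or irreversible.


dS_sys = 563.7260/357.7220 = 1.5759 kJ/K
dS_surr = -563.7260/379.6130 = -1.4850 kJ/K
dS_gen = 1.5759 - 1.4850 = 0.0909 kJ/K (irreversible)

dS_gen = 0.0909 kJ/K, irreversible


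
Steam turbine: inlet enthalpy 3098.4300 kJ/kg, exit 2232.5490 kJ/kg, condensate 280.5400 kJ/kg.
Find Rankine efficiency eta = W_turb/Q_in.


W = 865.8810 kJ/kg
Q_in = 2817.8900 kJ/kg
eta = 0.3073 = 30.7280%

eta = 30.7280%


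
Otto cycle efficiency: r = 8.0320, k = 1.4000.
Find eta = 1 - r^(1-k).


r^(k-1) = 2.3011
eta = 1 - 1/2.3011 = 0.5654 = 56.5419%

56.5419%


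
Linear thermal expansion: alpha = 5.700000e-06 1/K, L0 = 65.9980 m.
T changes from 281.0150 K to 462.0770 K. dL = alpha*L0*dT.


dT = 181.0620 K
dL = 5.700000e-06 * 65.9980 * 181.0620 = 0.068113 m
L_final = 66.066113 m

dL = 0.068113 m


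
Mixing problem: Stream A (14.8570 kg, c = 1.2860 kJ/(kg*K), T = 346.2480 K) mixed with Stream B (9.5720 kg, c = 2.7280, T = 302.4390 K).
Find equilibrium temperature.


num = 14512.8626
den = 45.2185
Tf = 320.9495 K

320.9495 K


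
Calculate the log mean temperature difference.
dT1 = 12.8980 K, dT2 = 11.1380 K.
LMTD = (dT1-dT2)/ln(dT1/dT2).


dT1/dT2 = 1.1580
ln(dT1/dT2) = 0.1467
LMTD = 1.7600 / 0.1467 = 11.9965 K

11.9965 K


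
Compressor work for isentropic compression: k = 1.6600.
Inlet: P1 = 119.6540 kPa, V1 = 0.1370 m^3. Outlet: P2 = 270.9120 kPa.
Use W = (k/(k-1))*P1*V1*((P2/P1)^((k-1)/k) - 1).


(k-1)/k = 0.3976
(P2/P1)^exp = 1.3839
W = 2.5152 * 119.6540 * 0.1370 * (1.3839 - 1) = 15.8282 kJ

15.8282 kJ


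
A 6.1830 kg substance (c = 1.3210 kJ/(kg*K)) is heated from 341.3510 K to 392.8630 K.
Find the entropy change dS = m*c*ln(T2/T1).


T2/T1 = 1.1509
ln(T2/T1) = 0.1405
dS = 6.1830 * 1.3210 * 0.1405 = 1.1480 kJ/K

1.1480 kJ/K


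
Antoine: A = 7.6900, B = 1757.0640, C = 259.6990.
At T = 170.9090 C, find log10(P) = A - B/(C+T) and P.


C+T = 430.6080
B/(C+T) = 4.0804
log10(P) = 7.6900 - 4.0804 = 3.6096
P = 10^3.6096 = 4069.8105 mmHg

4069.8105 mmHg


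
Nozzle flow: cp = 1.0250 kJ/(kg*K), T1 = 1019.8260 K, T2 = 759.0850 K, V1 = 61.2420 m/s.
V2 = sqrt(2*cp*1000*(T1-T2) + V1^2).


dT = 260.7410 K
2*cp*1000*dT = 534519.0500
V1^2 = 3750.5826
V2 = sqrt(538269.6326) = 733.6686 m/s

733.6686 m/s


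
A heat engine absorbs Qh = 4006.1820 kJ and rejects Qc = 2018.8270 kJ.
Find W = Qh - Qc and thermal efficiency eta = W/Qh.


W = 4006.1820 - 2018.8270 = 1987.3550 kJ
eta = 1987.3550 / 4006.1820 = 0.4961 = 49.6072%

W = 1987.3550 kJ, eta = 49.6072%


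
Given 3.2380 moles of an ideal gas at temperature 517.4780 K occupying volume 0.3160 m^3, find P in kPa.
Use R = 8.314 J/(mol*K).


P = nRT/V = 3.2380 * 8.314 * 517.4780 / 0.3160
= 13930.8866 / 0.3160 = 44085.0840 Pa = 44.0851 kPa

44.0851 kPa


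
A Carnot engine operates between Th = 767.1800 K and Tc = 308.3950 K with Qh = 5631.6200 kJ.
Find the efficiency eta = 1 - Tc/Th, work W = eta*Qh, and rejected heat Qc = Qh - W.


eta = 1 - 308.3950/767.1800 = 0.5980
W = 0.5980 * 5631.6200 = 3367.7922 kJ
Qc = 5631.6200 - 3367.7922 = 2263.8278 kJ

eta = 59.8015%, W = 3367.7922 kJ, Qc = 2263.8278 kJ


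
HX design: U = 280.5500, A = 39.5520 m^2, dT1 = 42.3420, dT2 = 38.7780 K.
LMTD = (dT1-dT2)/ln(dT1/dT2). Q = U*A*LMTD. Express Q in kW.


LMTD = 40.5339 K
Q = 280.5500 * 39.5520 * 40.5339 = 449776.7462 W = 449.7767 kW

449.7767 kW


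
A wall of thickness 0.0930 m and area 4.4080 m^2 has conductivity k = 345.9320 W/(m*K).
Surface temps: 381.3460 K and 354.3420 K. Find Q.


dT = 27.0040 K
Q = 345.9320 * 4.4080 * 27.0040 / 0.0930 = 442769.2730 W

442769.2730 W


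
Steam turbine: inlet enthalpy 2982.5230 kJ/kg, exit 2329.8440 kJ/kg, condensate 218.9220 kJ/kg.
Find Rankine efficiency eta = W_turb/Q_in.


W = 652.6790 kJ/kg
Q_in = 2763.6010 kJ/kg
eta = 0.2362 = 23.6170%

eta = 23.6170%


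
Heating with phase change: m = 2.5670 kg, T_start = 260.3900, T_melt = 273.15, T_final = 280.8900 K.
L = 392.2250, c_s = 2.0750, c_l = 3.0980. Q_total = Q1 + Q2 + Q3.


Q1 (sensible, solid) = 2.5670 * 2.0750 * 12.7600 = 67.9665 kJ
Q2 (latent) = 2.5670 * 392.2250 = 1006.8416 kJ
Q3 (sensible, liquid) = 2.5670 * 3.0980 * 7.7400 = 61.5529 kJ
Q_total = 1136.3609 kJ

1136.3609 kJ


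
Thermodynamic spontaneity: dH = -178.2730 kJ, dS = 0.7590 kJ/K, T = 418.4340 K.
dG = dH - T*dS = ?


T*dS = 418.4340 * 0.7590 = 317.5914 kJ
dG = -178.2730 - 317.5914 = -495.8644 kJ (spontaneous)

dG = -495.8644 kJ, spontaneous


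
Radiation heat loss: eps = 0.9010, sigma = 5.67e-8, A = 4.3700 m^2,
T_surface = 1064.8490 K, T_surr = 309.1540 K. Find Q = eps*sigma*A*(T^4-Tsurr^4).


T^4 = 1.2857e+12
Tsurr^4 = 9.1348e+09
Q = 0.9010 * 5.67e-8 * 4.3700 * 1.2766e+12 = 284999.9866 W

284999.9866 W


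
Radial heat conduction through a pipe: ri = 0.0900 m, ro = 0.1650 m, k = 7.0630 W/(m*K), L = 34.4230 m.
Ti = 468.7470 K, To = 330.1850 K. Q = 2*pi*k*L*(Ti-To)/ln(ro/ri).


dT = 138.5620 K
ln(ro/ri) = 0.6061
Q = 2*pi*7.0630*34.4230*138.5620 / 0.6061 = 349214.2819 W

349214.2819 W


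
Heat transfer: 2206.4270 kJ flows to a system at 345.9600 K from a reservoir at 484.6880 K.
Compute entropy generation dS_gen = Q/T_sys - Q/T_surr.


dS_sys = 2206.4270/345.9600 = 6.3777 kJ/K
dS_surr = -2206.4270/484.6880 = -4.5523 kJ/K
dS_gen = 6.3777 - 4.5523 = 1.8254 kJ/K (irreversible)

dS_gen = 1.8254 kJ/K, irreversible


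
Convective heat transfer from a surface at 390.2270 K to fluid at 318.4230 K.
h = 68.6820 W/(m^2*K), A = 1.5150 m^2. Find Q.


dT = 71.8040 K
Q = 68.6820 * 1.5150 * 71.8040 = 7471.4381 W

7471.4381 W


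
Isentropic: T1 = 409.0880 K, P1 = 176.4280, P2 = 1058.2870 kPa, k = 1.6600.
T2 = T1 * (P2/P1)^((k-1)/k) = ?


(k-1)/k = 0.3976
(P2/P1)^exp = 2.0386
T2 = 409.0880 * 2.0386 = 833.9813 K

833.9813 K


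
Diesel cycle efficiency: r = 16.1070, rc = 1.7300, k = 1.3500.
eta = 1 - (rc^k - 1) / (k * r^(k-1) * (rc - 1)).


r^(k-1) = 2.6452
rc^k = 2.0959
eta = 0.5796 = 57.9619%

57.9619%


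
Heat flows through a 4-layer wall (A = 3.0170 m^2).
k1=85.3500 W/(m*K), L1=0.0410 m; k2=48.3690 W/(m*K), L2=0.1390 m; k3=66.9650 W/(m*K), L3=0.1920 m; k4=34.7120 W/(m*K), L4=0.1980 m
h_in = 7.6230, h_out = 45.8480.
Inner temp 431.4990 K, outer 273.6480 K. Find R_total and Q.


R_conv_in = 1/(7.6230*3.0170) = 0.0435
R_1 = 0.0410/(85.3500*3.0170) = 0.0002
R_2 = 0.1390/(48.3690*3.0170) = 0.0010
R_3 = 0.1920/(66.9650*3.0170) = 0.0010
R_4 = 0.1980/(34.7120*3.0170) = 0.0019
R_conv_out = 1/(45.8480*3.0170) = 0.0072
R_total = 0.0547 K/W
Q = 157.8510 / 0.0547 = 2887.7077 W

R_total = 0.0547 K/W, Q = 2887.7077 W


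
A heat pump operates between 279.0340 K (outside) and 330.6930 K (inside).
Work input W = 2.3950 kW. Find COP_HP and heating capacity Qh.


COP = 330.6930 / 51.6590 = 6.4015
Qh = 6.4015 * 2.3950 = 15.3315 kW

COP = 6.4015, Qh = 15.3315 kW


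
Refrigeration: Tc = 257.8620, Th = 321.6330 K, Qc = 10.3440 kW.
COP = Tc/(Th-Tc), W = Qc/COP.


COP = 257.8620 / 63.7710 = 4.0436
W = 10.3440 / 4.0436 = 2.5581 kW

COP = 4.0436, W = 2.5581 kW


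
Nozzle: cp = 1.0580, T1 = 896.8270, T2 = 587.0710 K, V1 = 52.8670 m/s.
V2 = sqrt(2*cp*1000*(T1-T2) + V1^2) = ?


dT = 309.7560 K
2*cp*1000*dT = 655443.6960
V1^2 = 2794.9197
V2 = sqrt(658238.6157) = 811.3191 m/s

811.3191 m/s


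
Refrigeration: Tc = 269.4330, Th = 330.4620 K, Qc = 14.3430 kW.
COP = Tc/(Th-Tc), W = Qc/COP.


COP = 269.4330 / 61.0290 = 4.4148
W = 14.3430 / 4.4148 = 3.2488 kW

COP = 4.4148, W = 3.2488 kW


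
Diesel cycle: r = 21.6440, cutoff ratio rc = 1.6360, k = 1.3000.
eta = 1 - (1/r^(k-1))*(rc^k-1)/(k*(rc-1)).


r^(k-1) = 2.5154
rc^k = 1.8963
eta = 0.5690 = 56.9002%

56.9002%


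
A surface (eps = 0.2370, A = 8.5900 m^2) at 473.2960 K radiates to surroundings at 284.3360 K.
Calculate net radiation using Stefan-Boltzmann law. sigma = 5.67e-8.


T^4 = 5.0180e+10
Tsurr^4 = 6.5362e+09
Q = 0.2370 * 5.67e-8 * 8.5900 * 4.3644e+10 = 5037.8774 W

5037.8774 W


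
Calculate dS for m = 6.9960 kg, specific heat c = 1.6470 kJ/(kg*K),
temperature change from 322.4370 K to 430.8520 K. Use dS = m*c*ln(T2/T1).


T2/T1 = 1.3362
ln(T2/T1) = 0.2899
dS = 6.9960 * 1.6470 * 0.2899 = 3.3399 kJ/K

3.3399 kJ/K


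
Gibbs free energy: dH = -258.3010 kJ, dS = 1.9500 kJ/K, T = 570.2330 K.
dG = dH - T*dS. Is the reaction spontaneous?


T*dS = 570.2330 * 1.9500 = 1111.9543 kJ
dG = -258.3010 - 1111.9543 = -1370.2553 kJ (spontaneous)

dG = -1370.2553 kJ, spontaneous


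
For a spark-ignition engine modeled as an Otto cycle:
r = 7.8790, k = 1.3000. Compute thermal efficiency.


r^(k-1) = 1.8576
eta = 1 - 1/1.8576 = 0.4617 = 46.1657%

46.1657%


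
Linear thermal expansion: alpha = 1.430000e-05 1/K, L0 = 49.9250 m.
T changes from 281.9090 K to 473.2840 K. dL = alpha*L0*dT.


dT = 191.3750 K
dL = 1.430000e-05 * 49.9250 * 191.3750 = 0.136628 m
L_final = 50.061628 m

dL = 0.136628 m


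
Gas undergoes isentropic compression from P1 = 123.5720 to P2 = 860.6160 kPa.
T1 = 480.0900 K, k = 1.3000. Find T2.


(k-1)/k = 0.2308
(P2/P1)^exp = 1.5650
T2 = 480.0900 * 1.5650 = 751.3384 K

751.3384 K


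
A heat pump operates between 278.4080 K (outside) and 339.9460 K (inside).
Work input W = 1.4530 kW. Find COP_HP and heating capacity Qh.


COP = 339.9460 / 61.5380 = 5.5242
Qh = 5.5242 * 1.4530 = 8.0266 kW

COP = 5.5242, Qh = 8.0266 kW


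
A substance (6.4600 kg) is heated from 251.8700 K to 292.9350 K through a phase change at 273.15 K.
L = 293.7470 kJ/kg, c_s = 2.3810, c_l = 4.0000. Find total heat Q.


Q1 (sensible, solid) = 6.4600 * 2.3810 * 21.2800 = 327.3132 kJ
Q2 (latent) = 6.4600 * 293.7470 = 1897.6056 kJ
Q3 (sensible, liquid) = 6.4600 * 4.0000 * 19.7850 = 511.2444 kJ
Q_total = 2736.1632 kJ

2736.1632 kJ


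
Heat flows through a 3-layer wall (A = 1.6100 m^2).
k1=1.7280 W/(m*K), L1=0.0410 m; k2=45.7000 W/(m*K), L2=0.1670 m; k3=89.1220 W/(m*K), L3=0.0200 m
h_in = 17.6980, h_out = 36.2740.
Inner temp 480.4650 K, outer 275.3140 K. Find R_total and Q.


R_conv_in = 1/(17.6980*1.6100) = 0.0351
R_1 = 0.0410/(1.7280*1.6100) = 0.0147
R_2 = 0.1670/(45.7000*1.6100) = 0.0023
R_3 = 0.0200/(89.1220*1.6100) = 0.0001
R_conv_out = 1/(36.2740*1.6100) = 0.0171
R_total = 0.0694 K/W
Q = 205.1510 / 0.0694 = 2957.5739 W

R_total = 0.0694 K/W, Q = 2957.5739 W


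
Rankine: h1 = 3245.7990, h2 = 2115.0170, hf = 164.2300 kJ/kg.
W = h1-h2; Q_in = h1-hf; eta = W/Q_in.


W = 1130.7820 kJ/kg
Q_in = 3081.5690 kJ/kg
eta = 0.3670 = 36.6950%

eta = 36.6950%


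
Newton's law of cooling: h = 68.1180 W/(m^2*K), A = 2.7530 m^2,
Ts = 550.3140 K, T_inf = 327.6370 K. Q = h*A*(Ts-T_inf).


dT = 222.6770 K
Q = 68.1180 * 2.7530 * 222.6770 = 41758.3626 W

41758.3626 W


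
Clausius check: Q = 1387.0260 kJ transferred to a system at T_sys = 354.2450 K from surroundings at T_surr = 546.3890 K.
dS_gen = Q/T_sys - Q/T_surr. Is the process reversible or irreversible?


dS_sys = 1387.0260/354.2450 = 3.9154 kJ/K
dS_surr = -1387.0260/546.3890 = -2.5385 kJ/K
dS_gen = 3.9154 - 2.5385 = 1.3769 kJ/K (irreversible)

dS_gen = 1.3769 kJ/K, irreversible


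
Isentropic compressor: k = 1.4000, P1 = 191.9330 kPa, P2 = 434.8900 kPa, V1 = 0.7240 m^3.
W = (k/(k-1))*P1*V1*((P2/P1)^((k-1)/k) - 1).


(k-1)/k = 0.2857
(P2/P1)^exp = 1.2633
W = 3.5000 * 191.9330 * 0.7240 * (1.2633 - 1) = 128.0408 kJ

128.0408 kJ


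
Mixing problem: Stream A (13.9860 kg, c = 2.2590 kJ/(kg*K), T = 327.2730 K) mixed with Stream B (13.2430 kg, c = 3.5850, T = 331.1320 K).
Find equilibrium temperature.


num = 26060.8597
den = 79.0705
Tf = 329.5901 K

329.5901 K


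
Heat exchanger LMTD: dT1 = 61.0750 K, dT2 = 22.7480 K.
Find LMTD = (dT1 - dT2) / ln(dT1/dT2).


dT1/dT2 = 2.6849
ln(dT1/dT2) = 0.9876
LMTD = 38.3270 / 0.9876 = 38.8072 K

38.8072 K


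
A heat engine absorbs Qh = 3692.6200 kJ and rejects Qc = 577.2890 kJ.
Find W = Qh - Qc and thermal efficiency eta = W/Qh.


W = 3692.6200 - 577.2890 = 3115.3310 kJ
eta = 3115.3310 / 3692.6200 = 0.8437 = 84.3664%

W = 3115.3310 kJ, eta = 84.3664%


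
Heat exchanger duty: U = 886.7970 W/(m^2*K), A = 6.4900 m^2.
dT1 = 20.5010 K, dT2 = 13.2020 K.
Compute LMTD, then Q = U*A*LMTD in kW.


LMTD = 16.5847 K
Q = 886.7970 * 6.4900 * 16.5847 = 95449.9368 W = 95.4499 kW

95.4499 kW


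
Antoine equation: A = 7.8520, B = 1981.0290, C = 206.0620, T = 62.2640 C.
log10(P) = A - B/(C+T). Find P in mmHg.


C+T = 268.3260
B/(C+T) = 7.3829
log10(P) = 7.8520 - 7.3829 = 0.4691
P = 10^0.4691 = 2.9450 mmHg

2.9450 mmHg


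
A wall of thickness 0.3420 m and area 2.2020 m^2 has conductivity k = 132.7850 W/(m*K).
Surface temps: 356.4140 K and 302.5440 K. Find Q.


dT = 53.8700 K
Q = 132.7850 * 2.2020 * 53.8700 / 0.3420 = 46056.1045 W

46056.1045 W


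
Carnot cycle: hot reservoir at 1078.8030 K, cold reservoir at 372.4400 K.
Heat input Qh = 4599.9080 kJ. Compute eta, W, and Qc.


eta = 1 - 372.4400/1078.8030 = 0.6548
W = 0.6548 * 4599.9080 = 3011.8611 kJ
Qc = 4599.9080 - 3011.8611 = 1588.0469 kJ

eta = 65.4766%, W = 3011.8611 kJ, Qc = 1588.0469 kJ


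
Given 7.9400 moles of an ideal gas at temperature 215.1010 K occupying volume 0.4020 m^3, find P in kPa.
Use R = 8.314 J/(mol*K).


P = nRT/V = 7.9400 * 8.314 * 215.1010 / 0.4020
= 14199.4967 / 0.4020 = 35322.1312 Pa = 35.3221 kPa

35.3221 kPa


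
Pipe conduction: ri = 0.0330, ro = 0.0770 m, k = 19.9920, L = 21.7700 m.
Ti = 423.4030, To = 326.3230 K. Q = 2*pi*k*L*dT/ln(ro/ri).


dT = 97.0800 K
ln(ro/ri) = 0.8473
Q = 2*pi*19.9920*21.7700*97.0800 / 0.8473 = 313320.0581 W

313320.0581 W


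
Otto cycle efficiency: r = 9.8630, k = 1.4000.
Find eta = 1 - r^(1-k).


r^(k-1) = 2.4981
eta = 1 - 1/2.4981 = 0.5997 = 59.9690%

59.9690%


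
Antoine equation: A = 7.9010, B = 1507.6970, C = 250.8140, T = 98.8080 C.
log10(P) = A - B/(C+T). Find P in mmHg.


C+T = 349.6220
B/(C+T) = 4.3124
log10(P) = 7.9010 - 4.3124 = 3.5886
P = 10^3.5886 = 3878.2601 mmHg

3878.2601 mmHg


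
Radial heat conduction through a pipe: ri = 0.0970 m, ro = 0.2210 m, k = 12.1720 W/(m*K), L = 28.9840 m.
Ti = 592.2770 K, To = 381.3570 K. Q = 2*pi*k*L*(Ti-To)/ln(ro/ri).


dT = 210.9200 K
ln(ro/ri) = 0.8235
Q = 2*pi*12.1720*28.9840*210.9200 / 0.8235 = 567779.5589 W

567779.5589 W


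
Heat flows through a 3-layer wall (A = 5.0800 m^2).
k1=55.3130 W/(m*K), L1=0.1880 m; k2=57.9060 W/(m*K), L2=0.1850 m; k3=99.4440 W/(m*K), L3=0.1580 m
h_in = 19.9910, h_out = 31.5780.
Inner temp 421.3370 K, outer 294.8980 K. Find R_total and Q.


R_conv_in = 1/(19.9910*5.0800) = 0.0098
R_1 = 0.1880/(55.3130*5.0800) = 0.0007
R_2 = 0.1850/(57.9060*5.0800) = 0.0006
R_3 = 0.1580/(99.4440*5.0800) = 0.0003
R_conv_out = 1/(31.5780*5.0800) = 0.0062
R_total = 0.0177 K/W
Q = 126.4390 / 0.0177 = 7146.8933 W

R_total = 0.0177 K/W, Q = 7146.8933 W


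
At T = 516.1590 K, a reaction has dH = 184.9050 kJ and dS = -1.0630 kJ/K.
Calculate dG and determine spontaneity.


T*dS = 516.1590 * -1.0630 = -548.6770 kJ
dG = 184.9050 + 548.6770 = 733.5820 kJ (non-spontaneous)

dG = 733.5820 kJ, non-spontaneous
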